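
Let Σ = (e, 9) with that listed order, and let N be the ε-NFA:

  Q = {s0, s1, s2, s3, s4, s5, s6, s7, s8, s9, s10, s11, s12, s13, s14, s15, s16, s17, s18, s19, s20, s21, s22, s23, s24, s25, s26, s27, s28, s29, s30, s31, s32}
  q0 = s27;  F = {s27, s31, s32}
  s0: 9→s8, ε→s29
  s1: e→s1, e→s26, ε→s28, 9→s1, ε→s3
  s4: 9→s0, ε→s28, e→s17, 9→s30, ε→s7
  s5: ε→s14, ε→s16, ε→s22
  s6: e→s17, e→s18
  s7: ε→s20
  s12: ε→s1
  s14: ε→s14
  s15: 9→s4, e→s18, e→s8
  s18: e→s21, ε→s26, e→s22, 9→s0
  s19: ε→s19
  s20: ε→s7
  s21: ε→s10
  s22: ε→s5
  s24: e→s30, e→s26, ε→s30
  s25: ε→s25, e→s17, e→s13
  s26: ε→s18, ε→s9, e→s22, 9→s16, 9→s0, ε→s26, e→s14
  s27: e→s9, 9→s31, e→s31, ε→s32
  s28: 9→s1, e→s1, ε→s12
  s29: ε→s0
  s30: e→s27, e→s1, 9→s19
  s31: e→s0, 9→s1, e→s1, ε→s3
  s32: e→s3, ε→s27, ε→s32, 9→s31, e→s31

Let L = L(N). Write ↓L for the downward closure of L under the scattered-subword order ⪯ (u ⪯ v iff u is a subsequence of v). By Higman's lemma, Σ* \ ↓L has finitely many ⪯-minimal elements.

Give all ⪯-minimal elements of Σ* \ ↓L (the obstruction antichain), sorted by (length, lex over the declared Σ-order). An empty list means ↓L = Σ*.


|Q|=33, |F|=3, |δ|=64 (27 ε).
min D↑ (3 st, q0=0, F={2}): 0:e→1,9→1 1:e→2,9→2 2:e→2,9→2 (ε-aug+det+¬).
'ee': run [19, 17, 16] end={s0,s1,s10,s12,s14,s16,s18,s21,s22,s26,s28,s29,…} — reject; 2/2 deletions ∈↓L.
'e9': |S_i|=[19, 17, 16] end={s0,s1,s10,s12,s14,s16,s18,s21,s22,s26,s28,s29,…} ∉↓L; 2/2 deletions ∈↓L.
'9e': run [19, 17, 16] end={s0,s1,s10,s12,s14,s16,s18,s21,s22,s26,s28,s29,…} — reject; 2/2 del acc.
'99': |S_i|=[19, 17, 16] end={s0,s1,s10,s12,s14,s16,s18,s21,s22,s26,s28,s29,…} — reject; 2/2 del acc.
4 obstructions.

Antichain: [ee, e9, 9e, 99].


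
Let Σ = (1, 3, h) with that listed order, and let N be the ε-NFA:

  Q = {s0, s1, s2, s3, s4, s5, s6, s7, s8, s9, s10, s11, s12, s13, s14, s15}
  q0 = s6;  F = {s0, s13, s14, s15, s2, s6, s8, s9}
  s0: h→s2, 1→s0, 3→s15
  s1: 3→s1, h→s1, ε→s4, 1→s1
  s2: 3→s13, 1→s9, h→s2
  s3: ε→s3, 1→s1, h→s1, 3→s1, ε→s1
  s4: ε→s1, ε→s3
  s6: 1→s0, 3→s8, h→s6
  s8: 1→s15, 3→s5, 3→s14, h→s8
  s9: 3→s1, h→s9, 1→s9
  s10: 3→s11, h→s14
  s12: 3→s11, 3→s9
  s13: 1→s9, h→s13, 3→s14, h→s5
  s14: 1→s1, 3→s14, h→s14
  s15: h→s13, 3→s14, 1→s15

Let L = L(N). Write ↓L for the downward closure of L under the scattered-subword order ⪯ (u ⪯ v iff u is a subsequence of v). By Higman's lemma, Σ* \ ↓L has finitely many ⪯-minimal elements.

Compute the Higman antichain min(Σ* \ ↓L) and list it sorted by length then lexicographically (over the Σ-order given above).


min(Σ*\↓L) = [331, 1h13].

|Q|=16, |F|=8, |δ|=41 (5 ε).
min D↑ (9 st, q0=0, F={8}): 0:1→1,3→2,h→0 1:1→1,3→3,h→4 2:1→3,3→5,h→2 3:1→3,3→5,h→6 4:1→7,3→6,h→4 5:1→8,3→5,h→5 6:1→7,3→5,h→6 7:1→7,3→8,h→7 8:1→8,3→8,h→8 [Hopcroft].
'331': |S_i|=[12, 9, 5, 3] end={s1,s3,s4} — reject; 3/3 deletions ∈↓L.
'1h13': run [12, 10, 8, 4, 3] end={s1,s3,s4} ∉↓L; 4/4 deletions ∈↓L.
2 minimals (antichain).


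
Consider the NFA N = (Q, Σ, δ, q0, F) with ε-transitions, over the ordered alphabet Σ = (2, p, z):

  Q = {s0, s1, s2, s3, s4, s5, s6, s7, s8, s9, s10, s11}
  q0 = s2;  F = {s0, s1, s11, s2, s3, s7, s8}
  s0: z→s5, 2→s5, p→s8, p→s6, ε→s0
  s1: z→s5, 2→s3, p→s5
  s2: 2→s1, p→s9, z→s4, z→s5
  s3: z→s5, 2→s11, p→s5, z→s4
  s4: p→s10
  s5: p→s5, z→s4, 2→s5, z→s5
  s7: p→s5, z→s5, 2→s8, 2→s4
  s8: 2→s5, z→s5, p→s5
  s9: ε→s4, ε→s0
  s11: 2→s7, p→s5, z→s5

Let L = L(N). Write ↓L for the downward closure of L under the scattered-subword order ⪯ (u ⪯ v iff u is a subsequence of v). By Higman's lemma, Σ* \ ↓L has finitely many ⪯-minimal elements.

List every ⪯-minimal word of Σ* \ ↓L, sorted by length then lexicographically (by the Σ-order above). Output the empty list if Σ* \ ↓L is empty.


min(Σ*\↓L) = [z, 2p, p2, ppp, 222222].

|Q|=12, |F|=7, |δ|=33 (3 ε).
min D↑ (8 st, q0=0, F={3}): 0:2→1,p→2,z→3 1:2→4,p→3,z→3 2:2→3,p→5,z→3 3:2→3,p→3,z→3 4:2→6,p→3,z→3 5:2→3,p→3,z→3 6:2→7,p→3,z→3 7:2→5,p→3,z→3 [Hopcroft].
'z': N↓-sim [12, 3] end={s10,s4,s5} ∉↓L; 1/1 single-dels accept.
'2p': N↓-sim [12, 8, 3] end={s10,s4,s5} — reject; 2/2 deletions ∈↓L.
'p2': N↓-sim [12, 7, 3] end={s10,s4,s5} ∉↓L; 2/2 del acc.
'ppp': |S_i|=[12, 7, 5, 3] end={s10,s4,s5} rej; 3/3 deletions ∈↓L.
'222222': |S_i|=[12, 8, 7, 6, 5, 4, 3] end={s10,s4,s5} — reject; 6/6 single-dels accept.
5 obstructions.


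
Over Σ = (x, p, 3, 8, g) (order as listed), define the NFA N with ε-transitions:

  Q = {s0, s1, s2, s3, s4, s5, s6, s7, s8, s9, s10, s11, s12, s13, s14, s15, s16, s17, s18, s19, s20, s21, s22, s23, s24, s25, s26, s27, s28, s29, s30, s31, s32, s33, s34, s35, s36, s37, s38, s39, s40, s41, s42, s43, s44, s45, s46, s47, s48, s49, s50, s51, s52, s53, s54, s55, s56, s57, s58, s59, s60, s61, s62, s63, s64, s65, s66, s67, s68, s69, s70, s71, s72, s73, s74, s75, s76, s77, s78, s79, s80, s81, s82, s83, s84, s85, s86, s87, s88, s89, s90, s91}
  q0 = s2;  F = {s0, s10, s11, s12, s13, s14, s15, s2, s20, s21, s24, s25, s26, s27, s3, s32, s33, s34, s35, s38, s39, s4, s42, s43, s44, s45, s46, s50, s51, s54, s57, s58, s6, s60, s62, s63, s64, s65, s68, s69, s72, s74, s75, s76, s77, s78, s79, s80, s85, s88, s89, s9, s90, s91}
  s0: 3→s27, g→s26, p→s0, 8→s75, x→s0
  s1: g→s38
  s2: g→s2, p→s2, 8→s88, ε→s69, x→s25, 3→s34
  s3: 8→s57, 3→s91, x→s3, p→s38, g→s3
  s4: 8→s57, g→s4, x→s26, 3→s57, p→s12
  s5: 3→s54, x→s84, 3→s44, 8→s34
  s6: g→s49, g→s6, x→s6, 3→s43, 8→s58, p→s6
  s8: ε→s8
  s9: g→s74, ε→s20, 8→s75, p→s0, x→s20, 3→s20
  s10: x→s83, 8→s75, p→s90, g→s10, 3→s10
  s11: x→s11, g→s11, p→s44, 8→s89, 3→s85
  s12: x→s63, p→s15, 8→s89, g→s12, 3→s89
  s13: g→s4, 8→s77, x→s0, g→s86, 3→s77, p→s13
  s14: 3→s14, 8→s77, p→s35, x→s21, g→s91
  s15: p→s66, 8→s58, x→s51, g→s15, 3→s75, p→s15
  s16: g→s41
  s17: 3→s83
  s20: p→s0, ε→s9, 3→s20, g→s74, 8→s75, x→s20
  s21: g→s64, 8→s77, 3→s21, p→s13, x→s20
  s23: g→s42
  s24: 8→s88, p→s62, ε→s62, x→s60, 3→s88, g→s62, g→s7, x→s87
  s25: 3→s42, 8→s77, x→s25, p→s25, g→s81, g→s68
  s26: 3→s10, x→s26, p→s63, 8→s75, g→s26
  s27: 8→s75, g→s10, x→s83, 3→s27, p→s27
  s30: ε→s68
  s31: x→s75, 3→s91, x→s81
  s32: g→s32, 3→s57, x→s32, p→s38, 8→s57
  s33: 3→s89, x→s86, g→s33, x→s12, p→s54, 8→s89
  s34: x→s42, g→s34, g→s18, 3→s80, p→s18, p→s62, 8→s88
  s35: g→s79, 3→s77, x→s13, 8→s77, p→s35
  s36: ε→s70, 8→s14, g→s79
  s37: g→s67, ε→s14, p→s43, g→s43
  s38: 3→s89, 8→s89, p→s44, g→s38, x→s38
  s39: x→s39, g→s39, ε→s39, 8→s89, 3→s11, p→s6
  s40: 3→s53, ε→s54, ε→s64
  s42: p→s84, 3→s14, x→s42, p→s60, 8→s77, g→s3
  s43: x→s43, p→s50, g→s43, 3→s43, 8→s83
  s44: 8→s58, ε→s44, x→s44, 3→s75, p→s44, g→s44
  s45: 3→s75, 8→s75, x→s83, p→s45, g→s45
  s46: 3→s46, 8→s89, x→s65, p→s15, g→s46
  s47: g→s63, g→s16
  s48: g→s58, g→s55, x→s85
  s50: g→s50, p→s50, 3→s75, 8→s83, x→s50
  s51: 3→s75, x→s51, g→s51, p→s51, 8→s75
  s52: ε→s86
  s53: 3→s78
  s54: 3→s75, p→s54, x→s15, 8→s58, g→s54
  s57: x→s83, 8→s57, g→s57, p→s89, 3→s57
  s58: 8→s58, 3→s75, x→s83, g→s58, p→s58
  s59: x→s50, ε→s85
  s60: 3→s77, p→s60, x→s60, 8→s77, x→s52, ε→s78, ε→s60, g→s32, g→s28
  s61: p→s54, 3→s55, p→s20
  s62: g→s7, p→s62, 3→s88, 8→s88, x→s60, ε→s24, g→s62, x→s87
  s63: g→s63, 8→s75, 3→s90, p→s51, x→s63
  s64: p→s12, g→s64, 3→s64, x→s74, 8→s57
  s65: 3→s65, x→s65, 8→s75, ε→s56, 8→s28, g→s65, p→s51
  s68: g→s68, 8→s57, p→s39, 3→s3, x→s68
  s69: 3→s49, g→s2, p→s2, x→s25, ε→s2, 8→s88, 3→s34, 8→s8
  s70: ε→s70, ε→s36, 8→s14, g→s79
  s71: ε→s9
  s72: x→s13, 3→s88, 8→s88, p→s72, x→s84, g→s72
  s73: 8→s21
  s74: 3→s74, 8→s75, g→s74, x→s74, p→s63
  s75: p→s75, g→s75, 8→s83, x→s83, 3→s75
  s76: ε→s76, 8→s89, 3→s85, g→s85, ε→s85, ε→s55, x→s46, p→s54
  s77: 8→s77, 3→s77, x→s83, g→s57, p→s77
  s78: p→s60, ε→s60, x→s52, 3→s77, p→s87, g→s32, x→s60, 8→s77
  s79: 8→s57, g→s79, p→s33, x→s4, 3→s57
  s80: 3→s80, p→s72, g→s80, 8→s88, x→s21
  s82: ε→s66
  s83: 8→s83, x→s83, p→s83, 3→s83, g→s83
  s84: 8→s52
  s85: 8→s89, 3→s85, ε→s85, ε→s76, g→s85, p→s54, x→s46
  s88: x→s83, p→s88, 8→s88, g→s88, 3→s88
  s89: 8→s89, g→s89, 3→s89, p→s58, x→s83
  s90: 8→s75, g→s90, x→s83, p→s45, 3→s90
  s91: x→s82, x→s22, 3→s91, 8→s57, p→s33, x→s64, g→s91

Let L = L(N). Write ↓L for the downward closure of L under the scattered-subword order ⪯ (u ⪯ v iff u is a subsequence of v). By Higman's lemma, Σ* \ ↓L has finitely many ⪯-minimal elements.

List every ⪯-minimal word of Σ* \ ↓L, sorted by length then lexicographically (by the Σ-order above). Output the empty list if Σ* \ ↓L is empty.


Antichain: [8x, 3p3x, xgpp38, 33xx88].

|Q|=92, |F|=54, |δ|=357 (29 ε).
min D↑ (50 st, q0=0, F={9}): 0:x→1,p→0,3→2,8→3,g→0 1:x→1,p→1,3→4,8→5,g→6 2:x→4,p→7,3→8,8→3,g→2 3:x→9,p→3,3→3,8→3,g→3 4:x→4,p→10,3→11,8→5,g→12 5:x→9,p→5,3→5,8→5,g→13 6:x→6,p→14,3→12,8→13,g→6 7:x→10,p→7,3→3,8→3,g→7 8:x→15,p→16,3→8,8→3,g→8 9:x→9,p→9,3→9,8→9,g→9 10:x→10,p→10,3→5,8→5,g→17 11:x→15,p→18,3→11,8→5,g→19 12:x→12,p→20,3→19,8→13,g→12 13:x→9,p→21,3→13,8→13,g→13 14:x→14,p→22,3→23,8→21,g→14 15:x→24,p→25,3→15,8→5,g→26 16:x→25,p→16,3→3,8→3,g→16 17:x→17,p→20,3→13,8→13,g→17 18:x→25,p→18,3→5,8→5,g→27 19:x→26,p→28,3→19,8→13,g→19 20:x→20,p→29,3→21,8→21,g→20 21:x→9,p→30,3→21,8→21,g→21 22:x→22,p→22,3→31,8→30,g→22 23:x→23,p→29,3→32,8→21,g→23 24:x→24,p→33,3→24,8→34,g→35 25:x→33,p→25,3→5,8→5,g→36 26:x→35,p→37,3→26,8→13,g→26 27:x→36,p→28,3→13,8→13,g→27 28:x→37,p→38,3→21,8→21,g→28 29:x→29,p→29,3→34,8→30,g→29 30:x→9,p→30,3→34,8→30,g→30 31:x→31,p→39,3→31,8→9,g→31 32:x→40,p→38,3→32,8→21,g→32 33:x→33,p→33,3→41,8→34,g→42 34:x→9,p→34,3→34,8→9,g→34 35:x→35,p→43,3→35,8→34,g→35 36:x→42,p→37,3→13,8→13,g→36 37:x→43,p→44,3→21,8→21,g→37 38:x→44,p→38,3→34,8→30,g→38 39:x→39,p→39,3→34,8→9,g→39 40:x→45,p→44,3→40,8→21,g→40 41:x→9,p→41,3→41,8→34,g→46 42:x→42,p→43,3→46,8→34,g→42 43:x→43,p→47,3→48,8→34,g→43 44:x→47,p→44,3→34,8→30,g→44 45:x→45,p→47,3→45,8→34,g→45 46:x→9,p→48,3→46,8→34,g→46 47:x→47,p→47,3→34,8→34,g→47 48:x→9,p→49,3→48,8→34,g→48 49:x→9,p→49,3→34,8→34,g→49 (ε-aug+det+¬).
'8x': |S_i|=[70, 11, 1] end={s83} — reject; 2/2 deletions ∈↓L.
'3p3x': run [70, 62, 40, 11, 1] end={s83} — reject; 4/4 deletions ∈↓L.
'xgpp38': N↓-sim [70, 59, 43, 29, 13, 4, 1] end={s83} ∉↓L; 6/6 del acc.
'33xx88': run [70, 62, 47, 35, 18, 3, 1] end={s83} — reject; 6/6 single-dels accept.
4 minimals (antichain).


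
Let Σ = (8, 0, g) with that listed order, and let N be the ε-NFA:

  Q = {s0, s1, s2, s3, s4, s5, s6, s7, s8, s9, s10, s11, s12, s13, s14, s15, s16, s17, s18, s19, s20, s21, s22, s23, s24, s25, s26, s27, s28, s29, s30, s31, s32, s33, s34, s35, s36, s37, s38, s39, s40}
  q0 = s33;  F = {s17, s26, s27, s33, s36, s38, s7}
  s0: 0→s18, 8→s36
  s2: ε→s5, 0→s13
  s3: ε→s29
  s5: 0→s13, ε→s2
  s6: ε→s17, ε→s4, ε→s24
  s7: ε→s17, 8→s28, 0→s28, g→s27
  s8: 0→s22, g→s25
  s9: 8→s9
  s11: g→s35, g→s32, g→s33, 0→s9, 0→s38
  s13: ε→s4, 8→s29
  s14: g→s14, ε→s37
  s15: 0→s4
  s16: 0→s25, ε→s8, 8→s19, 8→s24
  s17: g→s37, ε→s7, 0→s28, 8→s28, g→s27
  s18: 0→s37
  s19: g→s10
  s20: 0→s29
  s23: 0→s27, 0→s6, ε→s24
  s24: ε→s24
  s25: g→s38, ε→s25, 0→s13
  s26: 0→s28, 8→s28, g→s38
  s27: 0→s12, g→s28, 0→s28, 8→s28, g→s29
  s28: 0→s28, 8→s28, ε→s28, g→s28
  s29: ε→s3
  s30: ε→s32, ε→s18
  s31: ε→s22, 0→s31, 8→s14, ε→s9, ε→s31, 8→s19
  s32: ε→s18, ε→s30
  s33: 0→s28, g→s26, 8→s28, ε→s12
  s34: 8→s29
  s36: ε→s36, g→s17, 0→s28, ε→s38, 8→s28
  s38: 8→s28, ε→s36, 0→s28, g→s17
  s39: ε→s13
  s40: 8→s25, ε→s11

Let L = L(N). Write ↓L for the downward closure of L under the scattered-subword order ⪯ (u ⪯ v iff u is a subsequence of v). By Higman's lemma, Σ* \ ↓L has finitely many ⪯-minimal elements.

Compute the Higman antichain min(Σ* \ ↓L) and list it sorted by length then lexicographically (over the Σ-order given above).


min(Σ*\↓L) = [8, 0, ggggg].

|Q|=41, |F|=7, |δ|=86 (29 ε).
min D↑ (6 st, q0=0, F={1}): 0:8→1,0→1,g→2 1:8→1,0→1,g→1 2:8→1,0→1,g→3 3:8→1,0→1,g→4 4:8→1,0→1,g→5 5:8→1,0→1,g→1 [Hopcroft].
'8': N↓-sim [12, 1] end={s28} — reject; 1/1 deletions ∈↓L.
'0': run [12, 2] end={s12,s28} rej; 1/1 del acc.
'ggggg': run [12, 11, 10, 8, 6, 3] end={s28,s29,s3} — reject; 5/5 deletions ∈↓L.
3 words, ⪯-incomp.


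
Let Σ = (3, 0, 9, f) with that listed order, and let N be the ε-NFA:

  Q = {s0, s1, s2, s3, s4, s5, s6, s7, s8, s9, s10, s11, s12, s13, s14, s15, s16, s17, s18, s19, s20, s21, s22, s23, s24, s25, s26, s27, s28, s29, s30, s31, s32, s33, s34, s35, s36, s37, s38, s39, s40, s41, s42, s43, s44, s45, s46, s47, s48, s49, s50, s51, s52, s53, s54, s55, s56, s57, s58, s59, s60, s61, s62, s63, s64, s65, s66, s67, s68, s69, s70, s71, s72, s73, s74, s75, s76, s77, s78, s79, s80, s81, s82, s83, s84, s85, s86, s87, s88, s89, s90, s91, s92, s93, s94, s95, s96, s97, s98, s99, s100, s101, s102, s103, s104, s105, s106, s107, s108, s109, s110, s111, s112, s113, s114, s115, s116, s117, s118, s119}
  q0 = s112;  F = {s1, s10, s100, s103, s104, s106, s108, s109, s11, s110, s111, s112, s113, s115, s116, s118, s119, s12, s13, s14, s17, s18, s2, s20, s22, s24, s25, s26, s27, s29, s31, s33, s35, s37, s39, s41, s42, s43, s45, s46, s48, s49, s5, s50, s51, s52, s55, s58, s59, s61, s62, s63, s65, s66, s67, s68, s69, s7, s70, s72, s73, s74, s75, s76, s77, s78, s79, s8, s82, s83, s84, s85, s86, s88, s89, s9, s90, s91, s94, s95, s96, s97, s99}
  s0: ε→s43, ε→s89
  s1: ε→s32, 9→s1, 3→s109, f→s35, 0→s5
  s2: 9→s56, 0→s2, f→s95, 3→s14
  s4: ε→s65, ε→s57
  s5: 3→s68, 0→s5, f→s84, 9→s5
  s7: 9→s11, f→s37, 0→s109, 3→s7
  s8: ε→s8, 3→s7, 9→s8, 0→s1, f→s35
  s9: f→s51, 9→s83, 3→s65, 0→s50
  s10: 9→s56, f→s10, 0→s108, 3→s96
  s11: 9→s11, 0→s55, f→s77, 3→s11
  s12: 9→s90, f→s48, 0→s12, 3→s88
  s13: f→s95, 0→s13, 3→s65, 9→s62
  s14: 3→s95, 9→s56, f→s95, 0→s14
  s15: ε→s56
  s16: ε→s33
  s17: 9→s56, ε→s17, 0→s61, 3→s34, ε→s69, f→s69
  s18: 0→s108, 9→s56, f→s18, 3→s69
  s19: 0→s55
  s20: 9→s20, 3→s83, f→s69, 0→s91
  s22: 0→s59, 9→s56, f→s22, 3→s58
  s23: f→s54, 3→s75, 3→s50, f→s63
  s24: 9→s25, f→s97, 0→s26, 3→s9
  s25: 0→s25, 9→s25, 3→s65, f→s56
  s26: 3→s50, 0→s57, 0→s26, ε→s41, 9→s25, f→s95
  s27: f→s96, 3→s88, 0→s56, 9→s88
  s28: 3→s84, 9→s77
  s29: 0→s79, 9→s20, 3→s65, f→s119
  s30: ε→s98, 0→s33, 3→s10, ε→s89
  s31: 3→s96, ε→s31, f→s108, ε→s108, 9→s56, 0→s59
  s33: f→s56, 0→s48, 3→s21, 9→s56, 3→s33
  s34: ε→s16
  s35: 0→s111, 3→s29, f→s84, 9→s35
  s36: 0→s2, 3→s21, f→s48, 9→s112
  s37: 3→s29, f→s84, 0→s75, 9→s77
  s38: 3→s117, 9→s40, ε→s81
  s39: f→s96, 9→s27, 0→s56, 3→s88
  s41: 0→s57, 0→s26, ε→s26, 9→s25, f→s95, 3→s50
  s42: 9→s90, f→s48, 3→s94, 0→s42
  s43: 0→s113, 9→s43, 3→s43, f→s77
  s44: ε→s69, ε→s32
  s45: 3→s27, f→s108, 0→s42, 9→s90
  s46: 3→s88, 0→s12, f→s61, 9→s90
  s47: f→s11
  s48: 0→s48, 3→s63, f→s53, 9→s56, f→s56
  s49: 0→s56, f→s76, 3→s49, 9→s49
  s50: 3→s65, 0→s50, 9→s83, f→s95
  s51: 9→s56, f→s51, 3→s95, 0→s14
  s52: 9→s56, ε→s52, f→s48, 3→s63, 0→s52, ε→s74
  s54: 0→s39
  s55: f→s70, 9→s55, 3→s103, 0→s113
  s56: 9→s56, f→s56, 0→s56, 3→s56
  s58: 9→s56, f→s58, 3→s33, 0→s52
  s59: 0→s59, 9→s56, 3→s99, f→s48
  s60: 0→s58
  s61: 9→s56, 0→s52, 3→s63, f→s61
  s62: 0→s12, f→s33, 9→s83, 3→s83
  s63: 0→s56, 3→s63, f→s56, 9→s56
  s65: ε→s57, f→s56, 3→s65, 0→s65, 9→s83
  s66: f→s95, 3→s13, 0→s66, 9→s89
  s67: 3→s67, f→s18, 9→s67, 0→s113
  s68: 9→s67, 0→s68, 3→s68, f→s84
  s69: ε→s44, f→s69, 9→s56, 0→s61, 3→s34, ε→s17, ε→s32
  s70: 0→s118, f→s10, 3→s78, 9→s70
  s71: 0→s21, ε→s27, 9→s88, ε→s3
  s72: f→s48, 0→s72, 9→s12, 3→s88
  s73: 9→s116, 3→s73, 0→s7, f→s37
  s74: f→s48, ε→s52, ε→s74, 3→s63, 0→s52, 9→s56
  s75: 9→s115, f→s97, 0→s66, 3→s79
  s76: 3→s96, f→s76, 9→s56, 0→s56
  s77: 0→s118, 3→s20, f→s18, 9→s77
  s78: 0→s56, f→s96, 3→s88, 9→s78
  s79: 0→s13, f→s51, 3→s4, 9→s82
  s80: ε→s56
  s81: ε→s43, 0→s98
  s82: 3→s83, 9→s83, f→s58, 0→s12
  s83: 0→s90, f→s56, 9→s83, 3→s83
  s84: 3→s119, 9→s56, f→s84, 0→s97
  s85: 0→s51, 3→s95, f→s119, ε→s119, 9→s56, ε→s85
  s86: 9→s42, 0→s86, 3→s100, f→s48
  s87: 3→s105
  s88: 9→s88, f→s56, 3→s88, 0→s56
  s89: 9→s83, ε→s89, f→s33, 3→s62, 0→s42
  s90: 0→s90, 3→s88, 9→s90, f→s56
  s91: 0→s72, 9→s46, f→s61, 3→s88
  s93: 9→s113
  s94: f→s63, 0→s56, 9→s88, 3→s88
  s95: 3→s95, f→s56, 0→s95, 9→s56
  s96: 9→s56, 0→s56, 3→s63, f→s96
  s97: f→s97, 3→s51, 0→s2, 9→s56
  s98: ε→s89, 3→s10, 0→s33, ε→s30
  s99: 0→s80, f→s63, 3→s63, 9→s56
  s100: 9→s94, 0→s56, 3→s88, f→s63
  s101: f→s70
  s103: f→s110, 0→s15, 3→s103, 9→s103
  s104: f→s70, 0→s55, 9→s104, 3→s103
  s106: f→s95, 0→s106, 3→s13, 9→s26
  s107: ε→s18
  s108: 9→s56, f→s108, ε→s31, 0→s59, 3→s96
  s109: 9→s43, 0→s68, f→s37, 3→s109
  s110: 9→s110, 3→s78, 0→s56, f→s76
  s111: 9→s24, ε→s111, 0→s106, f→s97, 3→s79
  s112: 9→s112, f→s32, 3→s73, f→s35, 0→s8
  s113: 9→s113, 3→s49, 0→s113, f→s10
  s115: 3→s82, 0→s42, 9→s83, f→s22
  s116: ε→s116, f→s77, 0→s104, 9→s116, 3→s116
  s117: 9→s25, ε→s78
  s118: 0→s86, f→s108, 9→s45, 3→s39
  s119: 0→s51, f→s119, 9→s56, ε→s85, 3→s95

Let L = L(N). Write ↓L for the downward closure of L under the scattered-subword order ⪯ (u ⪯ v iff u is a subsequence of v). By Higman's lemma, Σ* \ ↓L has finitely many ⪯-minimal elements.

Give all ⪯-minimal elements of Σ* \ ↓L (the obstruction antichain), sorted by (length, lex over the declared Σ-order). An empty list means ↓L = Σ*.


A = [ff9, f33f, 39030, 000f9, f00ff, f099f].

|Q|=120, |F|=83, |δ|=411 (43 ε).
min D↑ (79 st, q0=0, F={24}): 0:3→1,0→2,9→0,f→3 1:3→1,0→4,9→5,f→6 2:3→4,0→7,9→2,f→3 3:3→8,0→9,9→3,f→10 4:3→4,0→11,9→12,f→6 5:3→5,0→13,9→5,f→14 6:3→8,0→15,9→14,f→10 7:3→11,0→16,9→7,f→3 8:3→17,0→18,9→19,f→20 9:3→18,0→21,9→22,f→23 10:3→20,0→23,9→24,f→10 11:3→11,0→25,9→26,f→6 12:3→12,0→27,9→12,f→14 13:3→28,0→27,9→13,f→29 14:3→19,0→30,9→14,f→31 15:3→18,0→32,9→33,f→23 16:3→25,0→16,9→16,f→10 17:3→17,0→17,9→34,f→24 18:3→17,0→35,9→36,f→37 19:3→34,0→38,9→19,f→39 20:3→40,0→37,9→24,f→20 21:3→35,0→21,9→41,f→40 22:3→42,0→41,9→43,f→23 23:3→37,0→44,9→24,f→23 24:3→24,0→24,9→24,f→24 25:3→25,0→25,9→45,f→10 26:3→26,0→46,9→26,f→14 27:3→28,0→46,9→27,f→29 28:3→28,0→24,9→28,f→47 29:3→48,0→30,9→29,f→49 30:3→50,0→51,9→52,f→53 31:3→39,0→53,9→24,f→31 32:3→35,0→32,9→54,f→40 33:3→36,0→55,9→34,f→56 34:3→34,0→57,9→34,f→24 35:3→17,0→35,9→58,f→40 36:3→34,0→59,9→34,f→60 37:3→40,0→61,9→24,f→37 38:3→62,0→63,9→64,f→65 39:3→66,0→65,9→24,f→39 40:3→40,0→40,9→24,f→24 41:3→67,0→41,9→43,f→40 42:3→17,0→67,9→34,f→37 43:3→17,0→43,9→43,f→24 44:3→61,0→44,9→24,f→40 45:3→45,0→46,9→45,f→31 46:3→68,0→46,9→46,f→49 47:3→48,0→24,9→47,f→69 48:3→62,0→24,9→48,f→70 49:3→70,0→53,9→24,f→49 50:3→62,0→24,9→71,f→70 51:3→72,0→51,9→55,f→73 52:3→71,0→55,9→57,f→53 53:3→70,0→74,9→24,f→53 54:3→58,0→55,9→34,f→66 55:3→75,0→55,9→57,f→73 56:3→60,0→74,9→24,f→56 57:3→62,0→57,9→57,f→24 58:3→34,0→59,9→34,f→66 59:3→62,0→59,9→57,f→73 60:3→66,0→76,9→24,f→60 61:3→40,0→61,9→24,f→40 62:3→62,0→24,9→62,f→24 63:3→62,0→63,9→59,f→73 64:3→62,0→59,9→57,f→65 65:3→77,0→76,9→24,f→65 66:3→66,0→73,9→24,f→24 67:3→17,0→67,9→34,f→40 68:3→68,0→24,9→68,f→69 69:3→70,0→24,9→24,f→69 70:3→77,0→24,9→24,f→70 71:3→62,0→24,9→62,f→70 72:3→62,0→24,9→75,f→77 73:3→77,0→73,9→24,f→24 74:3→78,0→74,9→24,f→73 75:3→62,0→24,9→62,f→77 76:3→77,0→76,9→24,f→73 77:3→77,0→24,9→24,f→24 78:3→77,0→24,9→24,f→77.
'ff9': N↓-sim [94, 76, 34, 1] end={s56} ∉↓L; 3/3 del acc.
'f33f': |S_i|=[94, 76, 47, 15, 2] end={s53,s56} — reject; 4/4 del acc.
'39030': N↓-sim [94, 83, 60, 38, 16, 3] end={s15,s56,s80} rej; 5/5 deletions ∈↓L.
'000f9': |S_i|=[94, 91, 87, 74, 34, 1] end={s56} rej; 5/5 del acc.
'f00ff': N↓-sim [94, 76, 56, 34, 7, 2] end={s53,s56} rej; 5/5 single-dels accept.
'f099f': |S_i|=[94, 76, 56, 43, 7, 1] end={s56} rej; 5/5 del acc.
6 words, ⪯-incomp.


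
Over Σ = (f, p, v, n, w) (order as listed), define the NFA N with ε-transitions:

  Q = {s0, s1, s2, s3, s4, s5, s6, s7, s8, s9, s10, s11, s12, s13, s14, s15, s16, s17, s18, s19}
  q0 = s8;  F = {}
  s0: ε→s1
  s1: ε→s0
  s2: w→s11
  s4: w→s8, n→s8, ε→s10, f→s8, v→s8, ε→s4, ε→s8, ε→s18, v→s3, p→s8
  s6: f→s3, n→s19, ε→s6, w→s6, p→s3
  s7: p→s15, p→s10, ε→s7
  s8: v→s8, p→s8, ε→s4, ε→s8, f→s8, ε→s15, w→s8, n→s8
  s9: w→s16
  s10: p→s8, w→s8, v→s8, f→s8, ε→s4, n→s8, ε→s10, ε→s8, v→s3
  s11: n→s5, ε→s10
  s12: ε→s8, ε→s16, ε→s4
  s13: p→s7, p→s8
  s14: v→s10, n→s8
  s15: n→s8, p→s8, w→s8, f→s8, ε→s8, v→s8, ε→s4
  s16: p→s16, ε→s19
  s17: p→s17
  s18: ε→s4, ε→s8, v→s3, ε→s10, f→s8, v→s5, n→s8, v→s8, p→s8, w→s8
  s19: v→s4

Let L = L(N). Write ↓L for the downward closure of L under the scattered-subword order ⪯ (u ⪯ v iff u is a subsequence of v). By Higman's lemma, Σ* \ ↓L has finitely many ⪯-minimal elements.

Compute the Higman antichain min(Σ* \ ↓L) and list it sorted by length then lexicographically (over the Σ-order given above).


Antichain: [ε].

|Q|=20, |F|=0, |δ|=69 (24 ε).
min D↑ (1 st, q0=0, F={0}): 0:f→0,p→0,v→0,n→0,w→0 [Hopcroft].
ε ∈ L(D↑) — L = ∅.


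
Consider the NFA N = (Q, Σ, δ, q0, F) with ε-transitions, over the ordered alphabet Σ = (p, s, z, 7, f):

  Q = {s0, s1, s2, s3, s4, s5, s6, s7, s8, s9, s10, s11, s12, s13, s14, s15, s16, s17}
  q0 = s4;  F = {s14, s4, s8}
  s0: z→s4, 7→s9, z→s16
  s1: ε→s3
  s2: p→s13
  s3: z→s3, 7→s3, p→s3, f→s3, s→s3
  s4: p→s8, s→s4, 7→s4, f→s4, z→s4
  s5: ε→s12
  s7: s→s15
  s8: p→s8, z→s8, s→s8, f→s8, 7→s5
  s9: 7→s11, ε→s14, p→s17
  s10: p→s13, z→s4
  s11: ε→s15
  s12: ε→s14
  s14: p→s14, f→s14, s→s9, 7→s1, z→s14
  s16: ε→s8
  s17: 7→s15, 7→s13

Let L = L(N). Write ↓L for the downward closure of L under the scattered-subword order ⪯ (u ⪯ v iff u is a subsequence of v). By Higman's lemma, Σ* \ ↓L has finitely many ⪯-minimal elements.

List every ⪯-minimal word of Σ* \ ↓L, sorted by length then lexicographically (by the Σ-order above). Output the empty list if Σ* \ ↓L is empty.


min(Σ*\↓L) = [p77].

|Q|=18, |F|=3, |δ|=37 (6 ε).
min D↑ (4 st, q0=0, F={3}): 0:p→1,s→0,z→0,7→0,f→0 1:p→1,s→1,z→1,7→2,f→1 2:p→2,s→2,z→2,7→3,f→2 3:p→3,s→3,z→3,7→3,f→3 [Hopcroft].
'p77': run [12, 11, 10, 5] end={s1,s11,s13,s15,s3} — reject; 3/3 del acc.
1 minimals (antichain).


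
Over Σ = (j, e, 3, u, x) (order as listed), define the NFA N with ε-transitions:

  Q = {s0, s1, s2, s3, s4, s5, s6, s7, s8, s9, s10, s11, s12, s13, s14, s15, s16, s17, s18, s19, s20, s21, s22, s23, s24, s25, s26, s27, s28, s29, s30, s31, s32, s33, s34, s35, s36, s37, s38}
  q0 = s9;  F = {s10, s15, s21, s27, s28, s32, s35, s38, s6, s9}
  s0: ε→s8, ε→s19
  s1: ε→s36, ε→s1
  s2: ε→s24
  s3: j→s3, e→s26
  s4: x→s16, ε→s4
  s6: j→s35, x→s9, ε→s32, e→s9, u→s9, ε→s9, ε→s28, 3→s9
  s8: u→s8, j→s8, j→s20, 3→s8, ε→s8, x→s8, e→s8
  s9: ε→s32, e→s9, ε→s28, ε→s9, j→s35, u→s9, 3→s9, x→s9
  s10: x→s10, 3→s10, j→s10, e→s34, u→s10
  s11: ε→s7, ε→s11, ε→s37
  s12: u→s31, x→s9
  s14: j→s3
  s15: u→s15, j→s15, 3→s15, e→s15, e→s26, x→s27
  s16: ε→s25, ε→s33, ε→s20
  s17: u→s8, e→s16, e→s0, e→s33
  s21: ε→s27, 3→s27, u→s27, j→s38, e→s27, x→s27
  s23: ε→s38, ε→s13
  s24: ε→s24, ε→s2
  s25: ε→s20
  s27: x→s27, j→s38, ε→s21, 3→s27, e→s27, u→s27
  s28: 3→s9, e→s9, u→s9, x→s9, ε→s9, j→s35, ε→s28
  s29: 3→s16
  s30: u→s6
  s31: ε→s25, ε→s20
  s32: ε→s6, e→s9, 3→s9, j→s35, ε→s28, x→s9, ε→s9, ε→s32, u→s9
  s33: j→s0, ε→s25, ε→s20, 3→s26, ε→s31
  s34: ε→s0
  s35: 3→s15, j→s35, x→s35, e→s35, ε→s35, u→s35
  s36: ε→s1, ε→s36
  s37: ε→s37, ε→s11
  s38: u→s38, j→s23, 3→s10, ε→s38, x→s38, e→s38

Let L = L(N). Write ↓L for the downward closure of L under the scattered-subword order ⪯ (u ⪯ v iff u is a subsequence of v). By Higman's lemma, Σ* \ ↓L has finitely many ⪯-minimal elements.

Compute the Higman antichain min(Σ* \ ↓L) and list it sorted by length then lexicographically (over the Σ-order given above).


|Q|=39, |F|=10, |δ|=115 (44 ε).
min D↑ (7 st, q0=0, F={6}): 0:j→1,e→0,3→0,u→0,x→0 1:j→1,e→1,3→2,u→1,x→1 2:j→2,e→2,3→2,u→2,x→3 3:j→4,e→3,3→3,u→3,x→3 4:j→4,e→4,3→5,u→4,x→4 5:j→5,e→6,3→5,u→5,x→5 6:j→6,e→6,3→6,u→6,x→6 [Hopcroft].
'j3xj3e': |S_i|=[18, 14, 13, 11, 9, 6, 5] end={s0,s19,s20,s34,s8} — reject; 6/6 deletions ∈↓L.
1 words, ⪯-incomp.

Antichain: [j3xj3e].


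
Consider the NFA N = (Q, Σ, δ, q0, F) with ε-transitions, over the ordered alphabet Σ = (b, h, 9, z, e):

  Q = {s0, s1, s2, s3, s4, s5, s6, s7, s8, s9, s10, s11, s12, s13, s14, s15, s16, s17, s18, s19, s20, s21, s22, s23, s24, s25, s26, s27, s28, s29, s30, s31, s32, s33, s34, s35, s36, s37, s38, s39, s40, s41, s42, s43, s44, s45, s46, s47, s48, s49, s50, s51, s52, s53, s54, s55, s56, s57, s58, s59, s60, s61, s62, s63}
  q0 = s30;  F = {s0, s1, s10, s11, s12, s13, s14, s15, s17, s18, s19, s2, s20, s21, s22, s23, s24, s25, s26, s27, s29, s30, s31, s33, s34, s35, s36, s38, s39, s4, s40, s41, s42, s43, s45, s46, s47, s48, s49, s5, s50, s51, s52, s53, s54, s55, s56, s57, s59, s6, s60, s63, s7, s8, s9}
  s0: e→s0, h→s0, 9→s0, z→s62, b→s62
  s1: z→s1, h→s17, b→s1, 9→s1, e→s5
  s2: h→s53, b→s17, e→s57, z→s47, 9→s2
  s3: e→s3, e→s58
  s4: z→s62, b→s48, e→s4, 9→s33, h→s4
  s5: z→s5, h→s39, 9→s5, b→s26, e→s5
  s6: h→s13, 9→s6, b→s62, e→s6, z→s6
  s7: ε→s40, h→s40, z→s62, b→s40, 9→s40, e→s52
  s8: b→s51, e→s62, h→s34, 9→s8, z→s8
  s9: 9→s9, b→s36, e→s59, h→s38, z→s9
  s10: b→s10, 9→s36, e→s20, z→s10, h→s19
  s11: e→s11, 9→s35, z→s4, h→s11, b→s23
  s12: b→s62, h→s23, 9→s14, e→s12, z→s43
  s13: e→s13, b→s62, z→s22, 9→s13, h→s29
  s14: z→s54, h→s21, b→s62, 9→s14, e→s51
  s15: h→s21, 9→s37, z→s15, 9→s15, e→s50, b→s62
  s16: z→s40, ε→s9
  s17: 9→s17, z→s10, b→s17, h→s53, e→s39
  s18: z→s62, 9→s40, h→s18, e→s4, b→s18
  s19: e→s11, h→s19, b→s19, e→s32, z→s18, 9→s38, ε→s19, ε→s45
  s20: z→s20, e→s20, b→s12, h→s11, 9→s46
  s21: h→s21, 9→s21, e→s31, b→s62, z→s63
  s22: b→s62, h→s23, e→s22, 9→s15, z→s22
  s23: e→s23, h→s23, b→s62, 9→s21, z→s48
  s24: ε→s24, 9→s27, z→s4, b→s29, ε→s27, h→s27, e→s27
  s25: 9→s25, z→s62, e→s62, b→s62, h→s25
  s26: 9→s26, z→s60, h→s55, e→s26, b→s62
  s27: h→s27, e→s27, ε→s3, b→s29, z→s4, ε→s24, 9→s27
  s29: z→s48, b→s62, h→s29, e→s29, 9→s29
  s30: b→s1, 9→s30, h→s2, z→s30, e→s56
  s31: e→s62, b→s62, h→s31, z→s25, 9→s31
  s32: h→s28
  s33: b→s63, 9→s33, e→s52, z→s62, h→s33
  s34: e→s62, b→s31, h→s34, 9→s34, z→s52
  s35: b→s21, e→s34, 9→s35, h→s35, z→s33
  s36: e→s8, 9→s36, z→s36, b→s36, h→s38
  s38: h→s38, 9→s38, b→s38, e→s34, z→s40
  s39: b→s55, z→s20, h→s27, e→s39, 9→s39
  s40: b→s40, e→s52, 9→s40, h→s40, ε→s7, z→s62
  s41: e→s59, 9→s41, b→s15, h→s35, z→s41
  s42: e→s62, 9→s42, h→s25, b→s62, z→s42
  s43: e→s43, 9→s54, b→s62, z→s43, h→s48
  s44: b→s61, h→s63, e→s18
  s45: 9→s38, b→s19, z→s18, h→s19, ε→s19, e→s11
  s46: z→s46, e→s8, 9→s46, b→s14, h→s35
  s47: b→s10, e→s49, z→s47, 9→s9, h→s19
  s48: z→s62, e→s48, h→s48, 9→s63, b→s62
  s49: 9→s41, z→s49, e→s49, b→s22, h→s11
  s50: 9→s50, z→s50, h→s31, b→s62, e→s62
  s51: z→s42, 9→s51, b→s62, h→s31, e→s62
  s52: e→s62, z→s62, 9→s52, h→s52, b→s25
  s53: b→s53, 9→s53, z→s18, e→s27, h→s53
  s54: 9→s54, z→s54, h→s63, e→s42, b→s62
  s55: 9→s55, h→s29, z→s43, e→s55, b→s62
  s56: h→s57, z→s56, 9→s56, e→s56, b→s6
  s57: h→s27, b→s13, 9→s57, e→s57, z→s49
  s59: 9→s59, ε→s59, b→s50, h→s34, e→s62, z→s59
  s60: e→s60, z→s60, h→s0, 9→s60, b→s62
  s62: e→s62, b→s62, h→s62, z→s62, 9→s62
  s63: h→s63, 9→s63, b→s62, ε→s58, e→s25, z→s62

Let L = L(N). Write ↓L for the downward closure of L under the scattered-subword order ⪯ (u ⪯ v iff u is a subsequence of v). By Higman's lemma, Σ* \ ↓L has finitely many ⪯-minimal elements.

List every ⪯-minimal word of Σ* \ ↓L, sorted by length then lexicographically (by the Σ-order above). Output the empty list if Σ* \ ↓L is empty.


Antichain: [ebb, hhzz, hz9ee, bebzhz].

|Q|=64, |F|=55, |δ|=301 (12 ε).
min D↑ (53 st, q0=0, F={19}): 0:b→1,h→2,9→0,z→0,e→3 1:b→1,h→4,9→1,z→1,e→5 2:b→4,h→6,9→2,z→7,e→8 3:b→9,h→8,9→3,z→3,e→3 4:b→4,h→6,9→4,z→10,e→11 5:b→12,h→11,9→5,z→5,e→5 6:b→6,h→6,9→6,z→13,e→14 7:b→10,h→15,9→16,z→7,e→17 8:b→18,h→14,9→8,z→17,e→8 9:b→19,h→18,9→9,z→9,e→9 10:b→10,h→15,9→20,z→10,e→21 11:b→22,h→14,9→11,z→21,e→11 12:b→19,h→22,9→12,z→23,e→12 13:b→13,h→13,9→24,z→19,e→25 14:b→26,h→14,9→14,z→25,e→14 15:b→15,h→15,9→27,z→13,e→28 16:b→20,h→27,9→16,z→16,e→29 17:b→30,h→28,9→31,z→17,e→17 18:b→19,h→26,9→18,z→30,e→18 19:b→19,h→19,9→19,z→19,e→19 20:b→20,h→27,9→20,z→20,e→32 21:b→33,h→28,9→34,z→21,e→21 22:b→19,h→26,9→22,z→35,e→22 23:b→19,h→36,9→23,z→23,e→23 24:b→24,h→24,9→24,z→19,e→37 25:b→38,h→25,9→39,z→19,e→25 26:b→19,h→26,9→26,z→38,e→26 27:b→27,h→27,9→27,z→24,e→40 28:b→41,h→28,9→42,z→25,e→28 29:b→43,h→40,9→29,z→29,e→19 30:b→19,h→41,9→44,z→30,e→30 31:b→44,h→42,9→31,z→31,e→29 32:b→45,h→40,9→32,z→32,e→19 33:b→19,h→41,9→46,z→35,e→33 34:b→46,h→42,9→34,z→34,e→32 35:b→19,h→38,9→47,z→35,e→35 36:b→19,h→36,9→36,z→19,e→36 37:b→48,h→37,9→37,z→19,e→19 38:b→19,h→38,9→49,z→19,e→38 39:b→49,h→39,9→39,z→19,e→37 40:b→50,h→40,9→40,z→37,e→19 41:b→19,h→41,9→51,z→38,e→41 42:b→51,h→42,9→42,z→39,e→40 43:b→19,h→50,9→43,z→43,e→19 44:b→19,h→51,9→44,z→44,e→43 45:b→19,h→50,9→45,z→52,e→19 46:b→19,h→51,9→46,z→47,e→45 47:b→19,h→49,9→47,z→47,e→52 48:b→19,h→48,9→48,z→19,e→19 49:b→19,h→49,9→49,z→19,e→48 50:b→19,h→50,9→50,z→48,e→19 51:b→19,h→51,9→51,z→49,e→50 52:b→19,h→48,9→52,z→52,e→19 (ε-aug+det+¬).
'ebb': run [61, 46, 25, 1] end={s62} — reject; 3/3 deletions ∈↓L.
'hhzz': run [61, 54, 28, 11, 1] end={s62} ∉↓L; 4/4 del acc.
'hz9ee': run [61, 54, 42, 26, 10, 1] end={s62} ∉↓L; 5/5 del acc.
'bebzhz': N↓-sim [61, 52, 41, 19, 10, 6, 1] end={s62} — reject; 6/6 del acc.
4 words, ⪯-incomp.


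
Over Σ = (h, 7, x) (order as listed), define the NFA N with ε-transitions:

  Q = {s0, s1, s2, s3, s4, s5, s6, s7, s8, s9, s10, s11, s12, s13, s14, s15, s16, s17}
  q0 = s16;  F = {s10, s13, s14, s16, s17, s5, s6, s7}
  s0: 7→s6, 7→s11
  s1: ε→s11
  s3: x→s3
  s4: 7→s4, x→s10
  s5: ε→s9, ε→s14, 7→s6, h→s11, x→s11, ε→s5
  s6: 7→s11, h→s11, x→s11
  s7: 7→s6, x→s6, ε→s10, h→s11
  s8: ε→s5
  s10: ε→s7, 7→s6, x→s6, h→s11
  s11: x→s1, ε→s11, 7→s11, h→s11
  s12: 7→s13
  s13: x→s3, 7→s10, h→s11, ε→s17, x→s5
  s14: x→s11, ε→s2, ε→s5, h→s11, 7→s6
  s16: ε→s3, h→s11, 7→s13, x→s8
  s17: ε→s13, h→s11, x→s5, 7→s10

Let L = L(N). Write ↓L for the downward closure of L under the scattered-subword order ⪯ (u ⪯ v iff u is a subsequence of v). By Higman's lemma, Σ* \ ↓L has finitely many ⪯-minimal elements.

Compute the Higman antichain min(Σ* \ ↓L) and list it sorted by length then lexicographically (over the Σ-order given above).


|Q|=18, |F|=8, |δ|=47 (13 ε).
min D↑ (6 st, q0=0, F={1}): 0:h→1,7→2,x→3 1:h→1,7→1,x→1 2:h→1,7→4,x→3 3:h→1,7→5,x→1 4:h→1,7→5,x→5 5:h→1,7→1,x→1.
'h': |S_i|=[14, 2] end={s1,s11} ∉↓L; 1/1 del acc.
'xx': run [14, 9, 3] end={s1,s11,s3} ∉↓L; 2/2 deletions ∈↓L.
'x77': run [14, 9, 3, 2] end={s1,s11} ∉↓L; 3/3 single-dels accept.
'7777': N↓-sim [14, 12, 5, 3, 2] end={s1,s11} rej; 4/4 deletions ∈↓L.
'777x': |S_i|=[14, 12, 5, 3, 2] end={s1,s11} rej; 4/4 del acc.
'77x7': run [14, 12, 5, 3, 2] end={s1,s11} ∉↓L; 4/4 single-dels accept.
6 minimals (antichain).

min(Σ*\↓L) = [h, xx, x77, 7777, 777x, 77x7].


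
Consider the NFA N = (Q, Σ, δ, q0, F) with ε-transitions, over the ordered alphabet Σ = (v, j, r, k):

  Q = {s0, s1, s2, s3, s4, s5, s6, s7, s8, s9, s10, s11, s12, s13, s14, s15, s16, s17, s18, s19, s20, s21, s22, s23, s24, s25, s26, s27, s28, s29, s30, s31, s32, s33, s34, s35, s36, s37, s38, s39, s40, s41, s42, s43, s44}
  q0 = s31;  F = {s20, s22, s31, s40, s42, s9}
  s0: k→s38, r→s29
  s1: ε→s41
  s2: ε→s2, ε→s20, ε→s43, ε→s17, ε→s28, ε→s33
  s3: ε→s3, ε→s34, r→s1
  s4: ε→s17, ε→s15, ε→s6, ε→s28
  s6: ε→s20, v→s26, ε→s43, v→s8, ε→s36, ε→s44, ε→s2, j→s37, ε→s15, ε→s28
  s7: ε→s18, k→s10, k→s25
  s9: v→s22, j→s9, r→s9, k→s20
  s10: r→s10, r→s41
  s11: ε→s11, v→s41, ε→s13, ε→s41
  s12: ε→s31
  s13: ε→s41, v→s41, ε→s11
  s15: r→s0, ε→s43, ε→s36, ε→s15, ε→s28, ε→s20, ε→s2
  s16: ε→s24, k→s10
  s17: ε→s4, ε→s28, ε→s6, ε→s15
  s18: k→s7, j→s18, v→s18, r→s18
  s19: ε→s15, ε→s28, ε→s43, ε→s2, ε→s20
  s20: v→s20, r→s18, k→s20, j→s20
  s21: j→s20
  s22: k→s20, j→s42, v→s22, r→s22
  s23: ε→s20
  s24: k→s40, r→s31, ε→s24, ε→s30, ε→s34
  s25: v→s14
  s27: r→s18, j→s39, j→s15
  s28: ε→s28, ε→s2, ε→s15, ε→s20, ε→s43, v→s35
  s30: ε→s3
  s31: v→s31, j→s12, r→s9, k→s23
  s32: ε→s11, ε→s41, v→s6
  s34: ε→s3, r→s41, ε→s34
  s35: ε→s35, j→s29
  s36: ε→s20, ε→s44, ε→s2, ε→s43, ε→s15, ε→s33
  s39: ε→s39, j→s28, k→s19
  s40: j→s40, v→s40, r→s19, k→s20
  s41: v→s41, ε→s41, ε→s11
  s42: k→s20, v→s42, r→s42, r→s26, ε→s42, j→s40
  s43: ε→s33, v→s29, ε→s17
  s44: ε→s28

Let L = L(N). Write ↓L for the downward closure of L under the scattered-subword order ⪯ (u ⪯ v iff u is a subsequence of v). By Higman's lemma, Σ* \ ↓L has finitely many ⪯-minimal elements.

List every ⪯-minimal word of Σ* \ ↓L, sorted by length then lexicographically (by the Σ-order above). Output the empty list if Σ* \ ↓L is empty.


|Q|=45, |F|=6, |δ|=129 (71 ε).
min D↑ (7 st, q0=0, F={4}): 0:v→0,j→0,r→1,k→2 1:v→3,j→1,r→1,k→2 2:v→2,j→2,r→4,k→2 3:v→3,j→5,r→3,k→2 4:v→4,j→4,r→4,k→4 5:v→5,j→6,r→5,k→2 6:v→6,j→6,r→2,k→2.
'kr': N↓-sim [34, 11, 8] end={s10,s11,s13,s14,s18,s25,s41,s7} — reject; 2/2 del acc.
'rvjjrr': run [34, 31, 30, 29, 28, 27, 11] end={s0,s10,s11,s13,s14,s18,s25,s29,s38,s41,s7} rej; 6/6 del acc.
2 obstructions.

Antichain: [kr, rvjjrr].


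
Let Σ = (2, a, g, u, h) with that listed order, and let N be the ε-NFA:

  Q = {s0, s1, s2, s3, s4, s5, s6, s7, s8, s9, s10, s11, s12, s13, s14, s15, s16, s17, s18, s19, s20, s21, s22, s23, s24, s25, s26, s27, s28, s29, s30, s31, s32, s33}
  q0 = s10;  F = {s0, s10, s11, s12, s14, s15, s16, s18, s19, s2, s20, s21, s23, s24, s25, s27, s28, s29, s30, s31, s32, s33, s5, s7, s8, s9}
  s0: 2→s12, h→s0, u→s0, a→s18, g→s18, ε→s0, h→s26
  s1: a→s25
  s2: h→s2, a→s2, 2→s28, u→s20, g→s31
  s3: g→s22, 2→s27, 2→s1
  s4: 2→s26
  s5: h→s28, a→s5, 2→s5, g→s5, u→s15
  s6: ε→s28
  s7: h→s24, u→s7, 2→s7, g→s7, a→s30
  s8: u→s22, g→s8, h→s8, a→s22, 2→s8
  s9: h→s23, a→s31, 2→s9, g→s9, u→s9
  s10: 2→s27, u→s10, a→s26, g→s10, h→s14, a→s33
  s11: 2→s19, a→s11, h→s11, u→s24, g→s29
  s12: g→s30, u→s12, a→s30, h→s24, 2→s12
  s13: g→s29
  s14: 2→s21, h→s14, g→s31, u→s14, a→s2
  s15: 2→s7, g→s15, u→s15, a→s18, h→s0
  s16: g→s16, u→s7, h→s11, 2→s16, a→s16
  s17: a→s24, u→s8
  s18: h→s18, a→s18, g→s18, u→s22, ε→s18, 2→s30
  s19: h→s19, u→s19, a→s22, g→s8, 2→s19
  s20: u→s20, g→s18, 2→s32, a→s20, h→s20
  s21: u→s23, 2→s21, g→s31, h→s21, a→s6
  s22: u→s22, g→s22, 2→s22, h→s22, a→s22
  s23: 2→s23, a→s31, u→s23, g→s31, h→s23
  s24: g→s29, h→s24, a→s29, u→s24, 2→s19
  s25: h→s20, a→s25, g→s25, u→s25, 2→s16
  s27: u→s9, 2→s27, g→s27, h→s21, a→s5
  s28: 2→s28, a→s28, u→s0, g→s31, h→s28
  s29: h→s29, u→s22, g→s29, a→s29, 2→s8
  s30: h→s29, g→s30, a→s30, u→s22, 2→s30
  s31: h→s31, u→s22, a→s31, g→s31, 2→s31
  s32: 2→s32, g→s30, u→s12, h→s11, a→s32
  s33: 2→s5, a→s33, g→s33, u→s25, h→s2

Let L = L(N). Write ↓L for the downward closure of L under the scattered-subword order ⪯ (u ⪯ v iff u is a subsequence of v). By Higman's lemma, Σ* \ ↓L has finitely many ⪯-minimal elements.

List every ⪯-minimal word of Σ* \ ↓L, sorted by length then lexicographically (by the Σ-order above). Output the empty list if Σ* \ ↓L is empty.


|Q|=34, |F|=26, |δ|=148 (3 ε).
min D↑ (27 st, q0=0, F={15}): 0:2→1,a→2,g→0,u→0,h→3 1:2→1,a→4,g→1,u→5,h→6 2:2→4,a→2,g→2,u→7,h→8 3:2→6,a→8,g→9,u→3,h→3 4:2→4,a→4,g→4,u→10,h→11 5:2→5,a→9,g→5,u→5,h→12 6:2→6,a→11,g→9,u→12,h→6 7:2→13,a→7,g→7,u→7,h→14 8:2→11,a→8,g→9,u→14,h→8 9:2→9,a→9,g→9,u→15,h→9 10:2→16,a→17,g→10,u→10,h→18 11:2→11,a→11,g→9,u→18,h→11 12:2→12,a→9,g→9,u→12,h→12 13:2→13,a→13,g→13,u→16,h→19 14:2→20,a→14,g→17,u→14,h→14 15:2→15,a→15,g→15,u→15,h→15 16:2→16,a→21,g→16,u→16,h→22 17:2→21,a→17,g→17,u→15,h→17 18:2→23,a→17,g→17,u→18,h→18 19:2→24,a→19,g→25,u→22,h→19 20:2→20,a→20,g→21,u→23,h→19 21:2→21,a→21,g→21,u→15,h→25 22:2→24,a→25,g→25,u→22,h→22 23:2→23,a→21,g→21,u→23,h→22 24:2→24,a→15,g→26,u→24,h→24 25:2→26,a→25,g→25,u→15,h→25 26:2→26,a→15,g→26,u→15,h→26 (ε-aug+det+¬).
'hgu': |S_i|=[29, 20, 6, 1] end={s22} rej; 3/3 single-dels accept.
'2uau': N↓-sim [29, 23, 15, 6, 1] end={s22} — reject; 4/4 deletions ∈↓L.
'au2h2a': N↓-sim [29, 23, 17, 11, 6, 3, 1] end={s22} — reject; 6/6 single-dels accept.
3 obstructions.

min(Σ*\↓L) = [hgu, 2uau, au2h2a].
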